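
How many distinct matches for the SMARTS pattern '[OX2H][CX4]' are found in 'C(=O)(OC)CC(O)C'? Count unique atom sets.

1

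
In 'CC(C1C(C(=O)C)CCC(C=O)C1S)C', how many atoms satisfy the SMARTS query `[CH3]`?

3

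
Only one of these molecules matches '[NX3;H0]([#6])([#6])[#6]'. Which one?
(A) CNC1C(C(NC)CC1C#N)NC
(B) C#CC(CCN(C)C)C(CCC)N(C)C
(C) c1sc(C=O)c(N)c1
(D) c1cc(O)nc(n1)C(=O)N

B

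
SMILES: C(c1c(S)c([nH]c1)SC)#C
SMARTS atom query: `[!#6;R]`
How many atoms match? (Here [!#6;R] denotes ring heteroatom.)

Check the 10 heavy atoms by environment: 1× n (aromatic, in 5-ring) → match; 4× c (aromatic, in 5-ring) → no; 2× S (acyclic) → no; 3× C (acyclic) → no.
That gives 1 matching atom.

1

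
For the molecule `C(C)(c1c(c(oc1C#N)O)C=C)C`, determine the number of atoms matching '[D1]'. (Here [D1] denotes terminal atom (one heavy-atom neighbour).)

5

Check the 13 heavy atoms by environment: 1× o (aromatic, D2) → no; 4× c (aromatic, D3) → no; 2× C (D2) → no; 1× N (D1) → match; 1× O (D1) → match; 3× C (D1) → match; 1× C (D3) → no.
Summing the matching environments: 1 + 1 + 3 = 5 matching atoms.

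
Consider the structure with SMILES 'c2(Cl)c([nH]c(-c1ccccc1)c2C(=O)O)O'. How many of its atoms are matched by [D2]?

The query [D2] means: atom with exactly two heavy-atom neighbours.
Check the 16 heavy atoms by environment: 1× n (aromatic, D2) → match; 5× c (aromatic, D3) → no; 3× O (D1) → no; 1× Cl (D1) → no; 5× c (aromatic, D2) → match; 1× C (D3) → no.
Summing the matching environments: 1 + 5 = 6 matching atoms.

6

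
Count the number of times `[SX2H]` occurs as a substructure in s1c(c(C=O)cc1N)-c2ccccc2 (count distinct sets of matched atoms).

[SX2H] is the SMARTS for a thiol: an aliphatic sulfur with two connections, one being H.
No fragment in the molecule satisfies every constraint, giving 0 matches.

0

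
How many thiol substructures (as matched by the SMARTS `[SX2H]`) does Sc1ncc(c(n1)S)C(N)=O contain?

2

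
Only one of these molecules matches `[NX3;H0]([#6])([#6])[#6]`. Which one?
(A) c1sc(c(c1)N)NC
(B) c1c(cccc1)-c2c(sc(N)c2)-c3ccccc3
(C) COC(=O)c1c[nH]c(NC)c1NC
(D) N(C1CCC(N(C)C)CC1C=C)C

D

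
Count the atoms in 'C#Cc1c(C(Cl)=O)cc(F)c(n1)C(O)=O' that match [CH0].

3

The query [CH0] means: aliphatic carbon with no attached hydrogen.
Check the 15 heavy atoms by environment: 1× n (aromatic, H0) → no; 4× c (aromatic, H0) → no; 1× c (aromatic, H1) → no; 3× C (H0) → match; 1× C (H1) → no; 2× O (H0) → no; 1× Cl (H0) → no; 1× F (H0) → no; 1× O (H1) → no.
That gives 3 matching atoms.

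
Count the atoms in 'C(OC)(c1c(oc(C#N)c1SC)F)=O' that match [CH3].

2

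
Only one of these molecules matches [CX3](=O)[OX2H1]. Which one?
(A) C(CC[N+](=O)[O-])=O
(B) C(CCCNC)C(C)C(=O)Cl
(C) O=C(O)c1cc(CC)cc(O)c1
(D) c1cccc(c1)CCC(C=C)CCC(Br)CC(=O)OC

[CX3](=O)[OX2H1] describes an sp2 carbon double-bonded to O and single-bonded to an -OH oxygen (a carboxylic acid).
(A) has an aldehyde (-CHO) but there is no singly-bonded oxygen on the carbonyl carbon.
(B) has an acyl chloride (-C(=O)Cl) but the carbonyl is bonded to Cl, not to an -OH oxygen.
(C) contains a carboxylic acid group (-C(=O)OH), which satisfies every atom and bond constraint.
(D) has a methyl-ester group (-C(=O)OCH3) but the singly-bonded O has no H (OX2H0, not OX2H1).
So the answer is (C).

C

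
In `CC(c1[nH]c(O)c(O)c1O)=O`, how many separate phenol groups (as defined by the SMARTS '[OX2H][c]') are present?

3

[OX2H][c] is the SMARTS for a phenol: a hydroxyl oxygen attached to an aromatic carbon.
The molecule carries 3 separate instances of a hydroxyl group (-OH) meeting every constraint; each maps to a distinct set of atoms, giving 3 matches.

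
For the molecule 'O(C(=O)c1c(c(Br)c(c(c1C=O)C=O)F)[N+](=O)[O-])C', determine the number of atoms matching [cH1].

The query [cH1] means: aromatic carbon bearing exactly one hydrogen.
Check the 19 heavy atoms by environment: 6× c (aromatic, H0) → no; 1× Br (H0) → no; 1× F (H0) → no; 2× C (H1) → no; 5× O (H0) → no; 1× C (H0) → no; 1× C (H3) → no; 1× N (charge +1, H0) → no; 1× O (charge -1, H0) → no.
No environment satisfies the query, so 0 matching atoms.

0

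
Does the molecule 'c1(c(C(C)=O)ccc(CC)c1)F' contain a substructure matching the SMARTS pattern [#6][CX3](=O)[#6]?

Yes

The pattern [#6][CX3](=O)[#6] describes a carbonyl carbon (no H) flanked by two carbons — a ketone.
The molecule carries an acetyl/ketone group (-C(=O)CH3), whose atoms satisfy every constraint of the query, so the pattern matches.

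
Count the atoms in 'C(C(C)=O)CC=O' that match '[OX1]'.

2

Check the 7 heavy atoms by environment: 3× C (X4) → no; 2× C (X3) → no; 2× O (X1) → match.
That gives 2 matching atoms.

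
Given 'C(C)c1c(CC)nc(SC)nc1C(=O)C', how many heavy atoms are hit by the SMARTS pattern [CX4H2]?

2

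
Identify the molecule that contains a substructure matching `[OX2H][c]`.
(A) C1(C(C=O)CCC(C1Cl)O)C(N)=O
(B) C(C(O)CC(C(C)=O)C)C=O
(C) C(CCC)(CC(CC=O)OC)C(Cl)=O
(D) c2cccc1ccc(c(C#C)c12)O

D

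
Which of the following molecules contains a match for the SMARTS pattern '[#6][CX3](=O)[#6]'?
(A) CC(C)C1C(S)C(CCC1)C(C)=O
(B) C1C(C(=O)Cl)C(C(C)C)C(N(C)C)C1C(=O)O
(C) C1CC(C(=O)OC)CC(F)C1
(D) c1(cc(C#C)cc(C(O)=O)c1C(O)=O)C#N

[#6][CX3](=O)[#6] describes a carbonyl carbon (no H) flanked by two carbons (a ketone).
(A) contains an acetyl/ketone group (-C(=O)CH3), which satisfies every atom and bond constraint.
(B) has a carboxylic acid group (-C(=O)OH) but one neighbour of the carbonyl carbon is O, not C.
(C) has a methyl-ester group (-C(=O)OCH3) but one neighbour of the carbonyl carbon is O, not C.
(D) has a carboxylic acid group (-C(=O)OH) but one neighbour of the carbonyl carbon is O, not C.
So the answer is (A).

A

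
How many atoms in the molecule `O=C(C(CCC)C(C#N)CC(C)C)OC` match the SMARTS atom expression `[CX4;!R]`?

10

Check the 15 heavy atoms by environment: 10× C (X4, acyclic) → match; 1× C (X2, acyclic) → no; 1× N (X1, acyclic) → no; 1× C (X3, acyclic) → no; 1× O (X1, acyclic) → no; 1× O (X2, acyclic) → no.
That gives 10 matching atoms.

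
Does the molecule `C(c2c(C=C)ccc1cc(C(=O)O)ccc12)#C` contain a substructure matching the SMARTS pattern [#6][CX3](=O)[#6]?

No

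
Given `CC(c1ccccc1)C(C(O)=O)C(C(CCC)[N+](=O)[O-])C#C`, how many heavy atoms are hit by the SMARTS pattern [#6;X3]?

7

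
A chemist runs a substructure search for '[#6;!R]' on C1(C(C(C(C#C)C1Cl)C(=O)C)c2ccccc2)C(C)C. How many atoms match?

7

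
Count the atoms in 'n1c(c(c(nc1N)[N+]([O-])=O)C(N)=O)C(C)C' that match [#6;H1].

The query [#6;H1] means: any carbon bearing exactly one hydrogen.
Check the 16 heavy atoms by environment: 2× n (aromatic, H0) → no; 4× c (aromatic, H0) → no; 1× N (charge +1, H0) → no; 1× O (charge -1, H0) → no; 2× O (H0) → no; 2× N (H2) → no; 1× C (H0) → no; 1× C (H1) → match; 2× C (H3) → no.
That gives 1 matching atom.

1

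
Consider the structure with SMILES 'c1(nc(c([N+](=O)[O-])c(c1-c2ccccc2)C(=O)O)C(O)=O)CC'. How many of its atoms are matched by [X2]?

3

The query [X2] means: any atom with exactly two total connections (bonds + H).
Check the 23 heavy atoms by environment: 1× n (aromatic, X2) → match; 11× c (aromatic, X3) → no; 1× N (charge +1, X3) → no; 1× O (charge -1, X1) → no; 3× O (X1) → no; 2× C (X3) → no; 2× O (X2) → match; 2× C (X4) → no.
Summing the matching environments: 1 + 2 = 3 matching atoms.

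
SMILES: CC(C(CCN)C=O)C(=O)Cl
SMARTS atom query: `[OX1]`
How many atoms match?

Check the 11 heavy atoms by environment: 5× C (X4) → no; 2× C (X3) → no; 2× O (X1) → match; 1× Cl (X1) → no; 1× N (X3) → no.
That gives 2 matching atoms.

2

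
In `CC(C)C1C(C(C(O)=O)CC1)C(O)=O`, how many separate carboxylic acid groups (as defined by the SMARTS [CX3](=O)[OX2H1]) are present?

[CX3](=O)[OX2H1] is the SMARTS for a carboxylic acid: an sp2 carbon double-bonded to O and single-bonded to an -OH oxygen.
The molecule carries 2 separate instances of a carboxylic acid group (-C(=O)OH) meeting every constraint; each maps to a distinct set of atoms, giving 2 matches.

2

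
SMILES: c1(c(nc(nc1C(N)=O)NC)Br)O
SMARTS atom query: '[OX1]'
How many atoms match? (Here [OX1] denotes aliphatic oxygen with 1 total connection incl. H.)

1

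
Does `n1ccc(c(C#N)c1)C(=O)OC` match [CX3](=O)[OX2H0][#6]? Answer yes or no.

Yes

The pattern [CX3](=O)[OX2H0][#6] describes a carbonyl carbon bonded to an oxygen that is itself bonded to carbon (no H on that O) — an ester.
The molecule carries a methyl-ester group (-C(=O)OCH3), whose atoms satisfy every constraint of the query, so the pattern matches.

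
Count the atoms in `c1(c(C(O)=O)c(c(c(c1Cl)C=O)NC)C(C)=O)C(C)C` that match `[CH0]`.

2

The query [CH0] means: aliphatic carbon with no attached hydrogen.
Check the 20 heavy atoms by environment: 6× c (aromatic, H0) → no; 1× N (H1) → no; 4× C (H3) → no; 2× C (H1) → no; 3× O (H0) → no; 1× Cl (H0) → no; 2× C (H0) → match; 1× O (H1) → no.
That gives 2 matching atoms.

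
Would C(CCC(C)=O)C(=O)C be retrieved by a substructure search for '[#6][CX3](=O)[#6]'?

Yes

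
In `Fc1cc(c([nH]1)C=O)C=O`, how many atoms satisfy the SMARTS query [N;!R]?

0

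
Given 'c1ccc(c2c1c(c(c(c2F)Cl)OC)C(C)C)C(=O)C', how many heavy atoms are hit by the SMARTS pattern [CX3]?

1

The query [CX3] means: C with X3: aliphatic carbon with exactly 3 total connections.
Check the 20 heavy atoms by environment: 10× c (aromatic, X3) → no; 5× C (X4) → no; 1× F (X1) → no; 1× O (X2) → no; 1× C (X3) → match; 1× O (X1) → no; 1× Cl (X1) → no.
That gives 1 matching atom.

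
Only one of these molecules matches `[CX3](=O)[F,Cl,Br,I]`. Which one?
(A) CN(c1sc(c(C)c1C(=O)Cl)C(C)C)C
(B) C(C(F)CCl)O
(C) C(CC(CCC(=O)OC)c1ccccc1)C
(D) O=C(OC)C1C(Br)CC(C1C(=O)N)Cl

A

[CX3](=O)[F,Cl,Br,I] describes a carbonyl carbon bonded to a halogen (an acyl halide).
(A) contains an acyl chloride (-C(=O)Cl), which satisfies every atom and bond constraint.
(B) has a chloro substituent but the Cl is not on a carbonyl carbon.
(C) has a methyl-ester group (-C(=O)OCH3) but the carbonyl is bonded to -O-C, not to a halogen.
(D) has a methyl-ester group (-C(=O)OCH3) but the carbonyl is bonded to -O-C, not to a halogen.
So the answer is (A).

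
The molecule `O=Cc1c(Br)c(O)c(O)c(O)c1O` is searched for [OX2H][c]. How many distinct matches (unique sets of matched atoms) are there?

[OX2H][c] is the SMARTS for a phenol: a hydroxyl oxygen attached to an aromatic carbon.
The molecule carries 4 separate instances of a hydroxyl group (-OH) meeting every constraint; each maps to a distinct set of atoms, giving 4 matches.

4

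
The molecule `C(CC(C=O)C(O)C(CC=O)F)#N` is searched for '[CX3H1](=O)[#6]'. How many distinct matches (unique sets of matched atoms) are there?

2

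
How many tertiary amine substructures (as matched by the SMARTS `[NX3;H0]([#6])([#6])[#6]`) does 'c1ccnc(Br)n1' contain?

0

[NX3;H0]([#6])([#6])[#6] is the SMARTS for a tertiary amine: a trivalent nitrogen with no H, bonded to three carbons.
No fragment in the molecule satisfies every constraint, giving 0 matches.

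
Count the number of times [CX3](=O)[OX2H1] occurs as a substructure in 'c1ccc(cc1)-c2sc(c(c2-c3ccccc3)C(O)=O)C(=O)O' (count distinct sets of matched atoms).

2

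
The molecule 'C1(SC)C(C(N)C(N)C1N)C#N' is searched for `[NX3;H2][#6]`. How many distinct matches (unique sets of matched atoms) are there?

3

[NX3;H2][#6] is the SMARTS for a primary amine: a trivalent nitrogen with two H attached to carbon.
The molecule carries 3 separate instances of a primary amino group (-NH2) meeting every constraint; each maps to a distinct set of atoms, giving 3 matches.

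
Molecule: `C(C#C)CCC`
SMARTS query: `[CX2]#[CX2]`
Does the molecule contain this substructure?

The pattern [CX2]#[CX2] describes a carbon-carbon triple bond — an alkyne.
The molecule carries an ethynyl group (-C#CH), whose atoms satisfy every constraint of the query, so the pattern matches.

Yes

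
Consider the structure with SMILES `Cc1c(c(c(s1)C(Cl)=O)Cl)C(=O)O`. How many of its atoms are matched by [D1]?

The query [D1] means: atom with exactly one heavy-atom neighbour (degree 1).
Check the 13 heavy atoms by environment: 1× s (aromatic, D2) → no; 4× c (aromatic, D3) → no; 2× Cl (D1) → match; 2× C (D3) → no; 3× O (D1) → match; 1× C (D1) → match.
Summing the matching environments: 2 + 3 + 1 = 6 matching atoms.

6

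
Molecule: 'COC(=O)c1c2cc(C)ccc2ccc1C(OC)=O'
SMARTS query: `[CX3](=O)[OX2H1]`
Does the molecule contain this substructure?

No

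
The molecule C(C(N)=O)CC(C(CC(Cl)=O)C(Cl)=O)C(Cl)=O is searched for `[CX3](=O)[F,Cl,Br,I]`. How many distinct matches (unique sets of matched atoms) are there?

[CX3](=O)[F,Cl,Br,I] is the SMARTS for an acyl halide: a carbonyl carbon bonded to a halogen.
The molecule carries 3 separate instances of an acyl chloride (-C(=O)Cl) meeting every constraint; each maps to a distinct set of atoms, giving 3 matches.

3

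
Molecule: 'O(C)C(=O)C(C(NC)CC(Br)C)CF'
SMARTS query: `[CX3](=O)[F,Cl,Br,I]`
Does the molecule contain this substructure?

The pattern [CX3](=O)[F,Cl,Br,I] describes a carbonyl carbon bonded to a halogen — an acyl halide.
The closest candidate here is a methyl-ester group (-C(=O)OCH3), but the carbonyl is bonded to -O-C, not to a halogen. No other fragment satisfies the full query, so there is no match.

No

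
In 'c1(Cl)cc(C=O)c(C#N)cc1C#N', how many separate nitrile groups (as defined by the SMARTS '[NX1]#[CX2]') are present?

2

[NX1]#[CX2] is the SMARTS for a nitrile: a nitrogen triple-bonded to a two-connected carbon.
The molecule carries 2 separate instances of a nitrile (-C#N) meeting every constraint; each maps to a distinct set of atoms, giving 2 matches.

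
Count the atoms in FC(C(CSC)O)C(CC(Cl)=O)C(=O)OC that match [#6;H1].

The query [#6;H1] means: any carbon bearing exactly one hydrogen.
Check the 16 heavy atoms by environment: 2× C (H2) → no; 3× C (H1) → match; 2× C (H0) → no; 3× O (H0) → no; 2× C (H3) → no; 1× S (H0) → no; 1× O (H1) → no; 1× F (H0) → no; 1× Cl (H0) → no.
That gives 3 matching atoms.

3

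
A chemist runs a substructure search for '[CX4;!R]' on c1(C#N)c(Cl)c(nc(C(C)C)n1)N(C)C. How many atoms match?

5

Check the 15 heavy atoms by environment: 2× n (aromatic, X2, in 6-ring) → no; 4× c (aromatic, X3, in 6-ring) → no; 5× C (X4, acyclic) → match; 1× Cl (X1, acyclic) → no; 1× C (X2, acyclic) → no; 1× N (X1, acyclic) → no; 1× N (X3, acyclic) → no.
That gives 5 matching atoms.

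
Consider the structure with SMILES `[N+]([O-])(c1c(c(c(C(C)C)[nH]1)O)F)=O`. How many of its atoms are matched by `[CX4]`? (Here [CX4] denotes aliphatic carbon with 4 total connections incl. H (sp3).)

3

Check the 13 heavy atoms by environment: 1× n (aromatic, X3) → no; 4× c (aromatic, X3) → no; 1× O (X2) → no; 1× F (X1) → no; 1× N (charge +1, X3) → no; 1× O (charge -1, X1) → no; 1× O (X1) → no; 3× C (X4) → match.
That gives 3 matching atoms.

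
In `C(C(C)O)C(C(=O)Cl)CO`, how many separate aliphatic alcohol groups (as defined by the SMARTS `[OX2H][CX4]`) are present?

2

[OX2H][CX4] is the SMARTS for an aliphatic alcohol: a hydroxyl oxygen bound to an sp3 (X4) carbon.
The molecule carries 2 separate instances of a hydroxyl group (-OH) meeting every constraint; each maps to a distinct set of atoms, giving 2 matches.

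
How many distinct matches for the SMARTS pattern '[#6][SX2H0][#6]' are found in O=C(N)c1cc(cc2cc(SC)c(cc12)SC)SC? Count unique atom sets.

3

[#6][SX2H0][#6] is the SMARTS for a thioether: an aliphatic sulfur bridging two carbons with no H on the sulfur.
The molecule carries 3 separate instances of a methylthio ether (-SCH3) meeting every constraint; each maps to a distinct set of atoms, giving 3 matches.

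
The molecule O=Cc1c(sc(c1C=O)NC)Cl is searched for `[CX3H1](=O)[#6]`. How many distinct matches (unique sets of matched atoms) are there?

2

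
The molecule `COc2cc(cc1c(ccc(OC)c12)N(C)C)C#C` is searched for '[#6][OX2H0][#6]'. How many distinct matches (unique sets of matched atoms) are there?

[#6][OX2H0][#6] is the SMARTS for an ether: an aliphatic oxygen bridging two carbons with no H on the oxygen.
The molecule carries 2 separate instances of a methoxy ether (-OCH3) meeting every constraint; each maps to a distinct set of atoms, giving 2 matches.

2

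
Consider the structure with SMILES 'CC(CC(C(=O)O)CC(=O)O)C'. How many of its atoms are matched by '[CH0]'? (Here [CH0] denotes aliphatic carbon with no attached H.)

The query [CH0] means: aliphatic carbon with no attached hydrogen.
Check the 12 heavy atoms by environment: 2× C (H2) → no; 2× C (H1) → no; 2× C (H0) → match; 2× O (H0) → no; 2× O (H1) → no; 2× C (H3) → no.
That gives 2 matching atoms.

2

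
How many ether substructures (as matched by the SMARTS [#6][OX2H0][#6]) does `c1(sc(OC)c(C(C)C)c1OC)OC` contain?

[#6][OX2H0][#6] is the SMARTS for an ether: an aliphatic oxygen bridging two carbons with no H on the oxygen.
The molecule carries 3 separate instances of a methoxy ether (-OCH3) meeting every constraint; each maps to a distinct set of atoms, giving 3 matches.

3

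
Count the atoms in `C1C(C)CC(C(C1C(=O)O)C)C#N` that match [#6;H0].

2

The query [#6;H0] means: any carbon with no attached hydrogen.
Check the 13 heavy atoms by environment: 4× C (H1) → no; 2× C (H2) → no; 2× C (H3) → no; 2× C (H0) → match; 1× O (H0) → no; 1× O (H1) → no; 1× N (H0) → no.
That gives 2 matching atoms.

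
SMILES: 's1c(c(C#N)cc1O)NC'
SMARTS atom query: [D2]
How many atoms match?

4

The query [D2] means: atom with exactly two heavy-atom neighbours.
Check the 10 heavy atoms by environment: 1× s (aromatic, D2) → match; 3× c (aromatic, D3) → no; 1× c (aromatic, D2) → match; 1× N (D2) → match; 1× C (D1) → no; 1× C (D2) → match; 1× N (D1) → no; 1× O (D1) → no.
Summing the matching environments: 1 + 1 + 1 + 1 = 4 matching atoms.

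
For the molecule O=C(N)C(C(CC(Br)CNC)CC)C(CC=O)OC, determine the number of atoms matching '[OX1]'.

2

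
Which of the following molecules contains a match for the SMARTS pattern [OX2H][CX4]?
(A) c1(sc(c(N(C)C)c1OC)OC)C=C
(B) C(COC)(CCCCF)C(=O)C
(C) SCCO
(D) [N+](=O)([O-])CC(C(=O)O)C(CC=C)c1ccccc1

C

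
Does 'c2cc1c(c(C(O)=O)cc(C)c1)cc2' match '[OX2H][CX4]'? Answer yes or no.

No

The pattern [OX2H][CX4] describes a hydroxyl oxygen bound to an sp3 (X4) carbon — an aliphatic alcohol.
The closest candidate here is a carboxylic acid group (-C(=O)OH), but the -OH is on a CX3 carbonyl carbon, not a CX4 carbon. No other fragment satisfies the full query, so there is no match.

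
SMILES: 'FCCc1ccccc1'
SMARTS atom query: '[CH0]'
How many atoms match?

0

Check the 9 heavy atoms by environment: 2× C (H2) → no; 1× F (H0) → no; 1× c (aromatic, H0) → no; 5× c (aromatic, H1) → no.
No environment satisfies the query, so 0 matching atoms.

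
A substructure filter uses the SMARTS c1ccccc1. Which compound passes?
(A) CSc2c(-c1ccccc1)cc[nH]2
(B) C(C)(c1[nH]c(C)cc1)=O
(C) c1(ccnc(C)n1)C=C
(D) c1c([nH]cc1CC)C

c1ccccc1 describes six aromatic carbons in a ring (a benzene ring).
(A) contains a phenyl ring, which satisfies every atom and bond constraint.
(B) has a methyl group (-CH3) but no six-membered all-carbon aromatic ring is present.
(C) has a methyl group (-CH3) but no six-membered all-carbon aromatic ring is present.
(D) has a methyl group (-CH3) but no six-membered all-carbon aromatic ring is present.
So the answer is (A).

A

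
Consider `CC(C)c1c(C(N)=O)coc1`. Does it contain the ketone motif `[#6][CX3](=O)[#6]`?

No

The pattern [#6][CX3](=O)[#6] describes a carbonyl carbon (no H) flanked by two carbons — a ketone.
The closest candidate here is a primary amide (-C(=O)NH2), but one neighbour of the carbonyl carbon is N, not C. No other fragment satisfies the full query, so there is no match.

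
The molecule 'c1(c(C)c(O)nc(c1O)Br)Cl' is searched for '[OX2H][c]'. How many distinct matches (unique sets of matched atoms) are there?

[OX2H][c] is the SMARTS for a phenol: a hydroxyl oxygen attached to an aromatic carbon.
The molecule carries 2 separate instances of a hydroxyl group (-OH) meeting every constraint; each maps to a distinct set of atoms, giving 2 matches.

2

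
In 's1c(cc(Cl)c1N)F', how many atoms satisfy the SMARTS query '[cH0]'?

3

The query [cH0] means: aromatic carbon with no attached hydrogen (substituted or ring-fusion).
Check the 8 heavy atoms by environment: 1× s (aromatic, H0) → no; 3× c (aromatic, H0) → match; 1× c (aromatic, H1) → no; 1× Cl (H0) → no; 1× F (H0) → no; 1× N (H2) → no.
That gives 3 matching atoms.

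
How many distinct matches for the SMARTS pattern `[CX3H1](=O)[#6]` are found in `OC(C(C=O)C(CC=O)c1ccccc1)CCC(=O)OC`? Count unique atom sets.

2

[CX3H1](=O)[#6] is the SMARTS for an aldehyde: an sp2 carbon with one H, double-bonded to O and single-bonded to carbon.
The molecule carries 2 separate instances of an aldehyde (-CHO) meeting every constraint; each maps to a distinct set of atoms, giving 2 matches.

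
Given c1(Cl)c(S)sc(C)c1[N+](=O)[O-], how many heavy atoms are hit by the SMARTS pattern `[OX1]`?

The query [OX1] means: aliphatic oxygen with one total connection — typically a carbonyl =O or an oxide.
Check the 11 heavy atoms by environment: 1× s (aromatic, X2) → no; 4× c (aromatic, X3) → no; 1× S (X2) → no; 1× C (X4) → no; 1× Cl (X1) → no; 1× N (charge +1, X3) → no; 1× O (charge -1, X1) → match; 1× O (X1) → match.
Summing the matching environments: 1 + 1 = 2 matching atoms.

2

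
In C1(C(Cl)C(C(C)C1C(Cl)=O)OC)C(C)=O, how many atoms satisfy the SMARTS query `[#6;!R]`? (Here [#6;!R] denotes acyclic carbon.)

The query [#6;!R] means: carbon not in any ring.
Check the 15 heavy atoms by environment: 5× C (in 5-ring) → no; 3× O (acyclic) → no; 5× C (acyclic) → match; 2× Cl (acyclic) → no.
That gives 5 matching atoms.

5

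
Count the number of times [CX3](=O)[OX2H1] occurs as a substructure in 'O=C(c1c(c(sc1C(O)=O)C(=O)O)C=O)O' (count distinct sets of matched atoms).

3

[CX3](=O)[OX2H1] is the SMARTS for a carboxylic acid: an sp2 carbon double-bonded to O and single-bonded to an -OH oxygen.
The molecule carries 3 separate instances of a carboxylic acid group (-C(=O)OH) meeting every constraint; each maps to a distinct set of atoms, giving 3 matches.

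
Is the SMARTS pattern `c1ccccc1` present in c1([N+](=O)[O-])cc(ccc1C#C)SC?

Yes

The pattern c1ccccc1 describes six aromatic carbons in a ring — a benzene ring.
The required atom environment is present in the molecule, so the pattern matches.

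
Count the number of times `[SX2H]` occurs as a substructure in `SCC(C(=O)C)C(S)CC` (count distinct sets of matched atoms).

[SX2H] is the SMARTS for a thiol: an aliphatic sulfur with two connections, one being H.
The molecule carries 2 separate instances of a thiol (-SH) meeting every constraint; each maps to a distinct set of atoms, giving 2 matches.

2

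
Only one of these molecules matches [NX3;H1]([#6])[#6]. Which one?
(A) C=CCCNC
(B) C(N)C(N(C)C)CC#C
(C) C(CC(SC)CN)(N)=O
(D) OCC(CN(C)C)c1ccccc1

A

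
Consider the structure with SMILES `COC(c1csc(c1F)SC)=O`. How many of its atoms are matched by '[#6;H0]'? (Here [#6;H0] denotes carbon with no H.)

4

Check the 12 heavy atoms by environment: 1× s (aromatic, H0) → no; 3× c (aromatic, H0) → match; 1× c (aromatic, H1) → no; 1× C (H0) → match; 2× O (H0) → no; 2× C (H3) → no; 1× S (H0) → no; 1× F (H0) → no.
Summing the matching environments: 3 + 1 = 4 matching atoms.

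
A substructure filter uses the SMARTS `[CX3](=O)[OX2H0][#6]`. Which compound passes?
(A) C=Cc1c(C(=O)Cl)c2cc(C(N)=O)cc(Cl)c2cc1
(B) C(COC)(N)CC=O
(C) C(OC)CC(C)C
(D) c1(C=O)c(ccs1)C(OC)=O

D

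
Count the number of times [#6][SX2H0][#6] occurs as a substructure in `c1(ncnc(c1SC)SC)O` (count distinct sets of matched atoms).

2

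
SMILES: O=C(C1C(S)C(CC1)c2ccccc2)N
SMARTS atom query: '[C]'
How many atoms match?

6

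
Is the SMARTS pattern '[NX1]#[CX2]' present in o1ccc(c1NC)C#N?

The pattern [NX1]#[CX2] describes a nitrogen triple-bonded to a two-connected carbon — a nitrile.
The molecule carries a nitrile (-C#N), whose atoms satisfy every constraint of the query, so the pattern matches.

Yes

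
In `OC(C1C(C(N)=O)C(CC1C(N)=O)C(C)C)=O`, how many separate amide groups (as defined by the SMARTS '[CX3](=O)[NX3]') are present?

[CX3](=O)[NX3] is the SMARTS for an amide: a carbonyl carbon bonded to a trivalent nitrogen.
The molecule carries 2 separate instances of a primary amide (-C(=O)NH2) meeting every constraint; each maps to a distinct set of atoms, giving 2 matches.

2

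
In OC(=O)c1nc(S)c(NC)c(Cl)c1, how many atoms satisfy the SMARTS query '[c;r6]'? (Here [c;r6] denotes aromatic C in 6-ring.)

5

Check the 13 heavy atoms by environment: 1× n (aromatic, in 6-ring) → no; 5× c (aromatic, in 6-ring) → match; 2× C (acyclic) → no; 2× O (acyclic) → no; 1× Cl (acyclic) → no; 1× N (acyclic) → no; 1× S (acyclic) → no.
That gives 5 matching atoms.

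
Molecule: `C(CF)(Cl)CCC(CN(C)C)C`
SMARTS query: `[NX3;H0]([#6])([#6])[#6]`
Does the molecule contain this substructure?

Yes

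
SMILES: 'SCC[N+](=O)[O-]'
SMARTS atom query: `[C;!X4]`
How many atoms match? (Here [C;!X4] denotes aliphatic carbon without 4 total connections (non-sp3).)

The query [C;!X4] means: aliphatic carbon that does not have four total connections.
Check the 6 heavy atoms by environment: 2× C (X4) → no; 1× N (charge +1, X3) → no; 1× O (charge -1, X1) → no; 1× O (X1) → no; 1× S (X2) → no.
No environment satisfies the query, so 0 matching atoms.

0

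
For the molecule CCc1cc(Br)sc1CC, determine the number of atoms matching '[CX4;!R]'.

Check the 10 heavy atoms by environment: 1× s (aromatic, X2, in 5-ring) → no; 4× c (aromatic, X3, in 5-ring) → no; 4× C (X4, acyclic) → match; 1× Br (X1, acyclic) → no.
That gives 4 matching atoms.

4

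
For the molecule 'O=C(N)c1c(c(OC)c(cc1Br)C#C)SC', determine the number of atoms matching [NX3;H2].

1

Check the 16 heavy atoms by environment: 5× c (aromatic, H0, X3) → no; 1× c (aromatic, H1, X3) → no; 1× C (H0, X3) → no; 1× O (H0, X1) → no; 1× N (H2, X3) → match; 1× Br (H0, X1) → no; 1× S (H0, X2) → no; 2× C (H3, X4) → no; 1× O (H0, X2) → no; 1× C (H0, X2) → no; 1× C (H1, X2) → no.
That gives 1 matching atom.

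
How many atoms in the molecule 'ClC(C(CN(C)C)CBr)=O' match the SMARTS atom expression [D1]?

Check the 10 heavy atoms by environment: 2× C (D2) → no; 2× C (D3) → no; 1× Br (D1) → match; 1× O (D1) → match; 1× Cl (D1) → match; 1× N (D3) → no; 2× C (D1) → match.
Summing the matching environments: 1 + 1 + 1 + 2 = 5 matching atoms.

5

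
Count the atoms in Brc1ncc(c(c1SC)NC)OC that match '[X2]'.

3

Check the 13 heavy atoms by environment: 1× n (aromatic, X2) → match; 5× c (aromatic, X3) → no; 1× N (X3) → no; 3× C (X4) → no; 1× O (X2) → match; 1× Br (X1) → no; 1× S (X2) → match.
Summing the matching environments: 1 + 1 + 1 = 3 matching atoms.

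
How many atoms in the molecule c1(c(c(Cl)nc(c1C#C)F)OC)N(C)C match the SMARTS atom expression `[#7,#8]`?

3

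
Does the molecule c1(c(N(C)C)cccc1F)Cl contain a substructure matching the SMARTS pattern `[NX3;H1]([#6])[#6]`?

No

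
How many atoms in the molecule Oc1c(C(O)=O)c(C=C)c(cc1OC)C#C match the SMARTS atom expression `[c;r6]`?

6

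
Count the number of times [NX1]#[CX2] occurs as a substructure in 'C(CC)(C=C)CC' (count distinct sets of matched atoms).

0

[NX1]#[CX2] is the SMARTS for a nitrile: a nitrogen triple-bonded to a two-connected carbon.
No fragment in the molecule satisfies every constraint, giving 0 matches.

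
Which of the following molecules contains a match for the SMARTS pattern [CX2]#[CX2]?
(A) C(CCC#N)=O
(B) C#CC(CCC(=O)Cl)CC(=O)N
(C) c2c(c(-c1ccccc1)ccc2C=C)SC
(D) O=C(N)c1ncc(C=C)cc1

[CX2]#[CX2] describes a carbon-carbon triple bond (an alkyne).
(A) has a nitrile (-C#N) but the triple bond is C#N, not C#C.
(B) contains an ethynyl group (-C#CH), which satisfies every atom and bond constraint.
(C) has a vinyl group (-CH=CH2) but the C=C is a double bond; both carbons are CX3, not CX2.
(D) has a vinyl group (-CH=CH2) but the C=C is a double bond; both carbons are CX3, not CX2.
So the answer is (B).

B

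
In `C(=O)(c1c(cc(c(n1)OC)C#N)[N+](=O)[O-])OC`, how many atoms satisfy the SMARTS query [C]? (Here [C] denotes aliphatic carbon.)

The query [C] means: uppercase C matches aliphatic (non-aromatic) carbon only.
Check the 17 heavy atoms by environment: 1× n (aromatic) → no; 5× c (aromatic) → no; 4× C → match; 4× O → no; 1× N (charge +1) → no; 1× O (charge -1) → no; 1× N → no.
That gives 4 matching atoms.

4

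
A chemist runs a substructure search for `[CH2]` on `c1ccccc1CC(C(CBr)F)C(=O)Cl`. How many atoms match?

The query [CH2] means: aliphatic carbon with exactly two hydrogens.
Check the 15 heavy atoms by environment: 2× C (H2) → match; 2× C (H1) → no; 1× Br (H0) → no; 1× c (aromatic, H0) → no; 5× c (aromatic, H1) → no; 1× C (H0) → no; 1× O (H0) → no; 1× Cl (H0) → no; 1× F (H0) → no.
That gives 2 matching atoms.

2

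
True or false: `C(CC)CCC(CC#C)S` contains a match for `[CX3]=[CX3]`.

False

The pattern [CX3]=[CX3] describes a non-aromatic C=C double bond between two sp2 carbons — an alkene.
The closest candidate here is an ethynyl group (-C#CH), but the C-C bond is a triple bond, not a double bond. No other fragment satisfies the full query, so there is no match.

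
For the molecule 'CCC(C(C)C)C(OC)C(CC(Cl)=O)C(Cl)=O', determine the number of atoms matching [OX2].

The query [OX2] means: aliphatic oxygen with two total connections — ether, hydroxyl, or ester single-bond O.
Check the 17 heavy atoms by environment: 10× C (X4) → no; 2× C (X3) → no; 2× O (X1) → no; 2× Cl (X1) → no; 1× O (X2) → match.
That gives 1 matching atom.

1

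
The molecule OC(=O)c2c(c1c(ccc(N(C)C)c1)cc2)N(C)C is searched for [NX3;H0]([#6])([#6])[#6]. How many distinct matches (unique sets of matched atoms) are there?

[NX3;H0]([#6])([#6])[#6] is the SMARTS for a tertiary amine: a trivalent nitrogen with no H, bonded to three carbons.
The molecule carries 2 separate instances of a dimethylamino group (-N(CH3)2) meeting every constraint; each maps to a distinct set of atoms, giving 2 matches.

2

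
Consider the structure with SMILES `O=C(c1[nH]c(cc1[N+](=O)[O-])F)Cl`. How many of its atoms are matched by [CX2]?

0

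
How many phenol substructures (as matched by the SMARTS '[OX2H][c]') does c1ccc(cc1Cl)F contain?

0

[OX2H][c] is the SMARTS for a phenol: a hydroxyl oxygen attached to an aromatic carbon.
No fragment in the molecule satisfies every constraint, giving 0 matches.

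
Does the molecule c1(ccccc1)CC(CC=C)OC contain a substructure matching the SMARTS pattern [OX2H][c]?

No

The pattern [OX2H][c] describes a hydroxyl oxygen attached to an aromatic carbon — a phenol.
The closest candidate here is a methoxy ether (-OCH3), but the oxygen has H0, not H1. No other fragment satisfies the full query, so there is no match.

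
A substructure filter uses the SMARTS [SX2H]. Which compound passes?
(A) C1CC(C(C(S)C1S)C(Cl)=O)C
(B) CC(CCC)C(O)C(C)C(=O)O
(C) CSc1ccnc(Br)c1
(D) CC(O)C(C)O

[SX2H] describes an aliphatic sulfur with two connections, one being H (a thiol).
(A) contains a thiol (-SH), which satisfies every atom and bond constraint.
(B) has a hydroxyl group (-OH) but it is an -OH, not an -SH.
(C) has a methylthio ether (-SCH3) but the sulfur has H0 (bonded to two carbons), not H1.
(D) has a hydroxyl group (-OH) but it is an -OH, not an -SH.
So the answer is (A).

A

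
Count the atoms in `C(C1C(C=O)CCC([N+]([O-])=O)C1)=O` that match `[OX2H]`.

0

The query [OX2H] means: aliphatic oxygen with two connections, one of which is H — an -OH oxygen.
Check the 13 heavy atoms by environment: 3× C (H2, X4) → no; 3× C (H1, X4) → no; 2× C (H1, X3) → no; 3× O (H0, X1) → no; 1× N (charge +1, H0, X3) → no; 1× O (charge -1, H0, X1) → no.
No environment satisfies the query, so 0 matching atoms.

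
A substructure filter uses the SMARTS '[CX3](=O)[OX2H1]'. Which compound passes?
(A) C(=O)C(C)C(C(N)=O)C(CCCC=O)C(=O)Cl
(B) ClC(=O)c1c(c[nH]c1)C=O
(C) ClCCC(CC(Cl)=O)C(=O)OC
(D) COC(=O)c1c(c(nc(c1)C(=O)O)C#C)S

D

[CX3](=O)[OX2H1] describes an sp2 carbon double-bonded to O and single-bonded to an -OH oxygen (a carboxylic acid).
(A) has a primary amide (-C(=O)NH2) but the carbonyl is bonded to N, not to an -OH oxygen.
(B) has an aldehyde (-CHO) but there is no singly-bonded oxygen on the carbonyl carbon.
(C) has a methyl-ester group (-C(=O)OCH3) but the singly-bonded O has no H (OX2H0, not OX2H1).
(D) contains a carboxylic acid group (-C(=O)OH), which satisfies every atom and bond constraint.
So the answer is (D).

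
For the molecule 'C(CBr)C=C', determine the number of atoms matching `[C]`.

4

Check the 5 heavy atoms by environment: 4× C → match; 1× Br → no.
That gives 4 matching atoms.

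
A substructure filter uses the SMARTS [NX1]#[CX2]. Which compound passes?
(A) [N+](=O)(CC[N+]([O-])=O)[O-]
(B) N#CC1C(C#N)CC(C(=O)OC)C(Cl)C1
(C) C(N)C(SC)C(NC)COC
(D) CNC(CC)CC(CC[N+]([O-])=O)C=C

[NX1]#[CX2] describes a nitrogen triple-bonded to a two-connected carbon (a nitrile).
(A) has a nitro group (-[N+](=O)[O-]) but there is no C#N triple bond.
(B) contains a nitrile (-C#N), which satisfies every atom and bond constraint.
(C) has a primary amino group (-NH2) but the nitrogen is NX3 (three connections), not NX1 triple-bonded.
(D) has a nitro group (-[N+](=O)[O-]) but there is no C#N triple bond.
So the answer is (B).

B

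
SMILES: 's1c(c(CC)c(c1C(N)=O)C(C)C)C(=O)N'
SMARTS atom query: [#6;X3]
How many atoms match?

6

The query [#6;X3] means: any carbon (aromatic or not) with three total connections.
Check the 16 heavy atoms by environment: 1× s (aromatic, X2) → no; 4× c (aromatic, X3) → match; 2× C (X3) → match; 2× O (X1) → no; 2× N (X3) → no; 5× C (X4) → no.
Summing the matching environments: 4 + 2 = 6 matching atoms.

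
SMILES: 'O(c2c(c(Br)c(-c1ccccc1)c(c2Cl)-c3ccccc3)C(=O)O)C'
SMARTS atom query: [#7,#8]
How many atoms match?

3

The query [#7,#8] means: nitrogen or oxygen (comma = OR).
Check the 25 heavy atoms by environment: 18× c (aromatic) → no; 3× O → match; 2× C → no; 1× Cl → no; 1× Br → no.
That gives 3 matching atoms.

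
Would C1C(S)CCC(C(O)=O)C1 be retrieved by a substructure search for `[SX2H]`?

Yes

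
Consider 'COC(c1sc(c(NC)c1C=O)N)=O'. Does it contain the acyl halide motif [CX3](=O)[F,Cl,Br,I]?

The pattern [CX3](=O)[F,Cl,Br,I] describes a carbonyl carbon bonded to a halogen — an acyl halide.
The closest candidate here is a methyl-ester group (-C(=O)OCH3), but the carbonyl is bonded to -O-C, not to a halogen. No other fragment satisfies the full query, so there is no match.

No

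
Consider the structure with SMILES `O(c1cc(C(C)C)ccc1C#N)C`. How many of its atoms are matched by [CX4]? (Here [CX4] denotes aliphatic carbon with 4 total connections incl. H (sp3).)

4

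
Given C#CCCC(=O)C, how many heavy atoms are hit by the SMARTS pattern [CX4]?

3

The query [CX4] means: C with X4: aliphatic carbon with exactly 4 total connections (bonds + H).
Check the 7 heavy atoms by environment: 3× C (X4) → match; 2× C (X2) → no; 1× C (X3) → no; 1× O (X1) → no.
That gives 3 matching atoms.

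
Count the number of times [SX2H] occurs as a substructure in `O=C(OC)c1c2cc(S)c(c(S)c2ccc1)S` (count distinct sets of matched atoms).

[SX2H] is the SMARTS for a thiol: an aliphatic sulfur with two connections, one being H.
The molecule carries 3 separate instances of a thiol (-SH) meeting every constraint; each maps to a distinct set of atoms, giving 3 matches.

3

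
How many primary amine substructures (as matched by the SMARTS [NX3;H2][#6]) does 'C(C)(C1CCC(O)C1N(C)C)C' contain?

0

[NX3;H2][#6] is the SMARTS for a primary amine: a trivalent nitrogen with two H attached to carbon.
The molecule has a dimethylamino group (-N(CH3)2), but the nitrogen has H0, not H2; nothing else fits, so there are 0 matches.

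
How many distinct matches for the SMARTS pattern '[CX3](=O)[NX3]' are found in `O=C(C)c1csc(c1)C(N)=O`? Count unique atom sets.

[CX3](=O)[NX3] is the SMARTS for an amide: a carbonyl carbon bonded to a trivalent nitrogen.
Exactly one fragment in the molecule meets all constraints, giving 1 match.

1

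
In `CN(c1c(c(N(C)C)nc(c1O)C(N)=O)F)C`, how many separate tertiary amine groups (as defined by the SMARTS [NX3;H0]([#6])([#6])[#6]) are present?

2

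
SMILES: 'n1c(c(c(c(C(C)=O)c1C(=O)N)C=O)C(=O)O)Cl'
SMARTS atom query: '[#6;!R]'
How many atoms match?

The query [#6;!R] means: carbon not in any ring.
Check the 18 heavy atoms by environment: 1× n (aromatic, in 6-ring) → no; 5× c (aromatic, in 6-ring) → no; 5× C (acyclic) → match; 5× O (acyclic) → no; 1× N (acyclic) → no; 1× Cl (acyclic) → no.
That gives 5 matching atoms.

5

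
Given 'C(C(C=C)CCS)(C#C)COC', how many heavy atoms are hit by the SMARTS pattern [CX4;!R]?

6

The query [CX4;!R] means: aliphatic carbon with four total connections, not in a ring.
Check the 12 heavy atoms by environment: 6× C (X4, acyclic) → match; 2× C (X2, acyclic) → no; 2× C (X3, acyclic) → no; 1× O (X2, acyclic) → no; 1× S (X2, acyclic) → no.
That gives 6 matching atoms.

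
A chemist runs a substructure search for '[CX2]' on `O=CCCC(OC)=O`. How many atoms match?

0

The query [CX2] means: C with X2: aliphatic carbon with exactly 2 total connections.
Check the 8 heavy atoms by environment: 3× C (X4) → no; 2× C (X3) → no; 2× O (X1) → no; 1× O (X2) → no.
No environment satisfies the query, so 0 matching atoms.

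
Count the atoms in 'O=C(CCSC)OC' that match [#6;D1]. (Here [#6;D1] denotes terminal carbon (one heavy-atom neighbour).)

2

Check the 8 heavy atoms by environment: 2× C (D2) → no; 1× C (D3) → no; 1× O (D1) → no; 1× O (D2) → no; 2× C (D1) → match; 1× S (D2) → no.
That gives 2 matching atoms.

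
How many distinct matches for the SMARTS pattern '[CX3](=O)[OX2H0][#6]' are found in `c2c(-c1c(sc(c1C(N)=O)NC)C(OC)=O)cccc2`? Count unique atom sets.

1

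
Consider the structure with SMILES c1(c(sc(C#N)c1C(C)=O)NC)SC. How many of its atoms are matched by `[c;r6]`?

The query [c;r6] means: aromatic carbon that belongs to a six-membered ring.
Check the 14 heavy atoms by environment: 1× s (aromatic, in 5-ring) → no; 4× c (aromatic, in 5-ring) → no; 5× C (acyclic) → no; 1× O (acyclic) → no; 2× N (acyclic) → no; 1× S (acyclic) → no.
No environment satisfies the query, so 0 matching atoms.

0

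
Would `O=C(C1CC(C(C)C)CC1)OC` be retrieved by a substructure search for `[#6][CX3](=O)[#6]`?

The pattern [#6][CX3](=O)[#6] describes a carbonyl carbon (no H) flanked by two carbons — a ketone.
The closest candidate here is a methyl-ester group (-C(=O)OCH3), but one neighbour of the carbonyl carbon is O, not C. No other fragment satisfies the full query, so there is no match.

No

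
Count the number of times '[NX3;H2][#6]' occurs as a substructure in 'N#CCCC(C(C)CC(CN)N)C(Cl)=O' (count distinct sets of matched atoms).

2

[NX3;H2][#6] is the SMARTS for a primary amine: a trivalent nitrogen with two H attached to carbon.
The molecule carries 2 separate instances of a primary amino group (-NH2) meeting every constraint; each maps to a distinct set of atoms, giving 2 matches.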